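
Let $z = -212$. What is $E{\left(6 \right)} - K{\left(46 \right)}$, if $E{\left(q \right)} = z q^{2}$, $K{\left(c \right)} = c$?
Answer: $-7678$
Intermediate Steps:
$E{\left(q \right)} = - 212 q^{2}$
$E{\left(6 \right)} - K{\left(46 \right)} = - 212 \cdot 6^{2} - 46 = \left(-212\right) 36 - 46 = -7632 - 46 = -7678$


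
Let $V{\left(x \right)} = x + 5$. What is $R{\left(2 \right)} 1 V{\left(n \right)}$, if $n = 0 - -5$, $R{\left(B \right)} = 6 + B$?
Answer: $80$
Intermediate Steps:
$n = 5$ ($n = 0 + 5 = 5$)
$V{\left(x \right)} = 5 + x$
$R{\left(2 \right)} 1 V{\left(n \right)} = \left(6 + 2\right) 1 \left(5 + 5\right) = 8 \cdot 1 \cdot 10 = 8 \cdot 10 = 80$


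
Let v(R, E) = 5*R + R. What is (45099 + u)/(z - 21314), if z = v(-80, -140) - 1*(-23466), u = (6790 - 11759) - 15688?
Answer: 1111/76 ≈ 14.618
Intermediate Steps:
v(R, E) = 6*R
u = -20657 (u = -4969 - 15688 = -20657)
z = 22986 (z = 6*(-80) - 1*(-23466) = -480 + 23466 = 22986)
(45099 + u)/(z - 21314) = (45099 - 20657)/(22986 - 21314) = 24442/1672 = 24442*(1/1672) = 1111/76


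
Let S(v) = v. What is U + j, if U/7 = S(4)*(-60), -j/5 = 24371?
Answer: -123535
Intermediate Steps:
j = -121855 (j = -5*24371 = -121855)
U = -1680 (U = 7*(4*(-60)) = 7*(-240) = -1680)
U + j = -1680 - 121855 = -123535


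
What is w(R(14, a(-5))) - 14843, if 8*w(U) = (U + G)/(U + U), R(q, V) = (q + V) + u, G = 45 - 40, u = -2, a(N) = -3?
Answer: -1068689/72 ≈ -14843.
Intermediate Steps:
G = 5
R(q, V) = -2 + V + q (R(q, V) = (q + V) - 2 = (V + q) - 2 = -2 + V + q)
w(U) = (5 + U)/(16*U) (w(U) = ((U + 5)/(U + U))/8 = ((5 + U)/((2*U)))/8 = ((5 + U)*(1/(2*U)))/8 = ((5 + U)/(2*U))/8 = (5 + U)/(16*U))
w(R(14, a(-5))) - 14843 = (5 + (-2 - 3 + 14))/(16*(-2 - 3 + 14)) - 14843 = (1/16)*(5 + 9)/9 - 14843 = (1/16)*(⅑)*14 - 14843 = 7/72 - 14843 = -1068689/72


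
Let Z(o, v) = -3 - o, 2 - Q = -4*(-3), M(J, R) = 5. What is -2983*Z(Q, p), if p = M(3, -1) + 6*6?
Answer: -20881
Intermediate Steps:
p = 41 (p = 5 + 6*6 = 5 + 36 = 41)
Q = -10 (Q = 2 - (-4)*(-3) = 2 - 1*12 = 2 - 12 = -10)
-2983*Z(Q, p) = -2983*(-3 - 1*(-10)) = -2983*(-3 + 10) = -2983*7 = -20881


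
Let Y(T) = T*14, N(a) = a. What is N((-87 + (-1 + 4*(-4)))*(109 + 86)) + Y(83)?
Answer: -19118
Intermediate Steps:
Y(T) = 14*T
N((-87 + (-1 + 4*(-4)))*(109 + 86)) + Y(83) = (-87 + (-1 + 4*(-4)))*(109 + 86) + 14*83 = (-87 + (-1 - 16))*195 + 1162 = (-87 - 17)*195 + 1162 = -104*195 + 1162 = -20280 + 1162 = -19118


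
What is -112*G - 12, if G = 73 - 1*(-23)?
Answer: -10764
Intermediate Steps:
G = 96 (G = 73 + 23 = 96)
-112*G - 12 = -112*96 - 12 = -10752 - 12 = -10764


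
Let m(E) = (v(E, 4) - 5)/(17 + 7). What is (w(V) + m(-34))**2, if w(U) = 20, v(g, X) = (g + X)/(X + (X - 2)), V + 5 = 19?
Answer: 55225/144 ≈ 383.51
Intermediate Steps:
V = 14 (V = -5 + 19 = 14)
v(g, X) = (X + g)/(-2 + 2*X) (v(g, X) = (X + g)/(X + (-2 + X)) = (X + g)/(-2 + 2*X))
m(E) = -13/72 + E/144 (m(E) = ((4 + E)/(2*(-1 + 4)) - 5)/(17 + 7) = ((1/2)*(4 + E)/3 - 5)/24 = ((1/2)*(1/3)*(4 + E) - 5)*(1/24) = ((2/3 + E/6) - 5)*(1/24) = (-13/3 + E/6)*(1/24) = -13/72 + E/144)
(w(V) + m(-34))**2 = (20 + (-13/72 + (1/144)*(-34)))**2 = (20 + (-13/72 - 17/72))**2 = (20 - 5/12)**2 = (235/12)**2 = 55225/144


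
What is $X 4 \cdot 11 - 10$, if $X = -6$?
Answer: $-274$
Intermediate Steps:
$X 4 \cdot 11 - 10 = \left(-6\right) 4 \cdot 11 - 10 = \left(-24\right) 11 - 10 = -264 - 10 = -274$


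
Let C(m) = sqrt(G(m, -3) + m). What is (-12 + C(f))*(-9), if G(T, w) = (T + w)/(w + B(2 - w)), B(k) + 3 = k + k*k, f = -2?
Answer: 108 - 3*I*sqrt(318)/4 ≈ 108.0 - 13.374*I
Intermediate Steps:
B(k) = -3 + k + k**2 (B(k) = -3 + (k + k*k) = -3 + (k + k**2) = -3 + k + k**2)
G(T, w) = (T + w)/(-1 + (2 - w)**2) (G(T, w) = (T + w)/(w + (-3 + (2 - w) + (2 - w)**2)) = (T + w)/(w + (-1 + (2 - w)**2 - w)) = (T + w)/(-1 + (2 - w)**2))
C(m) = sqrt(-1/8 + 25*m/24) (C(m) = sqrt((m - 3)/(-1 + (-2 - 3)**2) + m) = sqrt((-3 + m)/(-1 + (-5)**2) + m) = sqrt((-3 + m)/(-1 + 25) + m) = sqrt((-3 + m)/24 + m) = sqrt((-1/8 + m/24) + m) = sqrt(-1/8 + 25*m/24))
(-12 + C(f))*(-9) = (-12 + sqrt(-18 + 150*(-2))/12)*(-9) = (-12 + sqrt(-18 - 300)/12)*(-9) = (-12 + sqrt(-318)/12)*(-9) = (-12 + (I*sqrt(318))/12)*(-9) = (-12 + I*sqrt(318)/12)*(-9) = 108 - 3*I*sqrt(318)/4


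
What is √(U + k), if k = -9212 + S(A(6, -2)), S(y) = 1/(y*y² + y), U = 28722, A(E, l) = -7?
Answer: √95598986/70 ≈ 139.68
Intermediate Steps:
S(y) = 1/(y + y³) (S(y) = 1/(y³ + y) = 1/(y + y³))
k = -3224201/350 (k = -9212 + 1/(-7 + (-7)³) = -9212 + 1/(-7 - 343) = -9212 + 1/(-350) = -9212 - 1/350 = -3224201/350 ≈ -9212.0)
√(U + k) = √(28722 - 3224201/350) = √(6828499/350) = √95598986/70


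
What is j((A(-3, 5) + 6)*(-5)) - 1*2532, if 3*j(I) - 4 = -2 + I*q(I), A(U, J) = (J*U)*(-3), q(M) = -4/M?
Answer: -7598/3 ≈ -2532.7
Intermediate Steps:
A(U, J) = -3*J*U
j(I) = -⅔ (j(I) = 4/3 + (-2 + I*(-4/I))/3 = 4/3 + (-2 - 4)/3 = 4/3 + (⅓)*(-6) = 4/3 - 2 = -⅔)
j((A(-3, 5) + 6)*(-5)) - 1*2532 = -⅔ - 1*2532 = -⅔ - 2532 = -7598/3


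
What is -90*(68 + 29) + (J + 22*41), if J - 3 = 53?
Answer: -7772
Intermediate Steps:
J = 56 (J = 3 + 53 = 56)
-90*(68 + 29) + (J + 22*41) = -90*(68 + 29) + (56 + 22*41) = -90*97 + (56 + 902) = -8730 + 958 = -7772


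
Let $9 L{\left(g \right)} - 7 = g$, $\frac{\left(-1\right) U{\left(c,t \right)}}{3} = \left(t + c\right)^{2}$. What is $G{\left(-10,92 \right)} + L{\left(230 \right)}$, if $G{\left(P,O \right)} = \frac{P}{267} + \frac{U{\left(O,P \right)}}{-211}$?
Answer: $\frac{6867355}{56337} \approx 121.9$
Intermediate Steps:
$U{\left(c,t \right)} = - 3 \left(c + t\right)^{2}$ ($U{\left(c,t \right)} = - 3 \left(t + c\right)^{2} = - 3 \left(c + t\right)^{2}$)
$L{\left(g \right)} = \frac{7}{9} + \frac{g}{9}$
$G{\left(P,O \right)} = \frac{P}{267} + \frac{3 \left(O + P\right)^{2}}{211}$ ($G{\left(P,O \right)} = \frac{P}{267} + \frac{\left(-3\right) \left(O + P\right)^{2}}{-211} = P \frac{1}{267} + - 3 \left(O + P\right)^{2} \left(- \frac{1}{211}\right) = \frac{P}{267} + \frac{3 \left(O + P\right)^{2}}{211}$)
$G{\left(-10,92 \right)} + L{\left(230 \right)} = \left(\frac{1}{267} \left(-10\right) + \frac{3 \left(92 - 10\right)^{2}}{211}\right) + \left(\frac{7}{9} + \frac{1}{9} \cdot 230\right) = \left(- \frac{10}{267} + \frac{3 \cdot 82^{2}}{211}\right) + \left(\frac{7}{9} + \frac{230}{9}\right) = \left(- \frac{10}{267} + \frac{3}{211} \cdot 6724\right) + \frac{79}{3} = \left(- \frac{10}{267} + \frac{20172}{211}\right) + \frac{79}{3} = \frac{5383814}{56337} + \frac{79}{3} = \frac{6867355}{56337}$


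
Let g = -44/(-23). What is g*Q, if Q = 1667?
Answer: 73348/23 ≈ 3189.0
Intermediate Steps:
g = 44/23 (g = -44*(-1/23) = 44/23 ≈ 1.9130)
g*Q = (44/23)*1667 = 73348/23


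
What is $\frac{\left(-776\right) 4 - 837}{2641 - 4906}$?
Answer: $\frac{3941}{2265} \approx 1.74$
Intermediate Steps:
$\frac{\left(-776\right) 4 - 837}{2641 - 4906} = \frac{-3104 - 837}{-2265} = \left(-3941\right) \left(- \frac{1}{2265}\right) = \frac{3941}{2265}$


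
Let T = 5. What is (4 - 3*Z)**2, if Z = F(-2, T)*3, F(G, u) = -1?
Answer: 169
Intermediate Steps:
Z = -3 (Z = -1*3 = -3)
(4 - 3*Z)**2 = (4 - 3*(-3))**2 = (4 + 9)**2 = 13**2 = 169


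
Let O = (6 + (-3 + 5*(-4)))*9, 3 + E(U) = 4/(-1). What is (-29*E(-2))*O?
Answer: -31059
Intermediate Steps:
E(U) = -7 (E(U) = -3 + 4/(-1) = -3 + 4*(-1) = -3 - 4 = -7)
O = -153 (O = (6 + (-3 - 20))*9 = (6 - 23)*9 = -17*9 = -153)
(-29*E(-2))*O = -29*(-7)*(-153) = 203*(-153) = -31059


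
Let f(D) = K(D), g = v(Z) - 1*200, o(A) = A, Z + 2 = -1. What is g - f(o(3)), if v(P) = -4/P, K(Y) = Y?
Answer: -605/3 ≈ -201.67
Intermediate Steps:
Z = -3 (Z = -2 - 1 = -3)
g = -596/3 (g = -4/(-3) - 1*200 = -4*(-⅓) - 200 = 4/3 - 200 = -596/3 ≈ -198.67)
f(D) = D
g - f(o(3)) = -596/3 - 1*3 = -596/3 - 3 = -605/3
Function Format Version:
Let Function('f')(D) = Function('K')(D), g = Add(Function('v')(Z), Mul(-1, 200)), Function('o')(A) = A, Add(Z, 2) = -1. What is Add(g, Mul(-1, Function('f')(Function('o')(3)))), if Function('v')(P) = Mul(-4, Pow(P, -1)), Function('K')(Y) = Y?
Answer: Rational(-605, 3) ≈ -201.67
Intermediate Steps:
Z = -3 (Z = Add(-2, -1) = -3)
g = Rational(-596, 3) (g = Add(Mul(-4, Pow(-3, -1)), Mul(-1, 200)) = Add(Mul(-4, Rational(-1, 3)), -200) = Add(Rational(4, 3), -200) = Rational(-596, 3) ≈ -198.67)
Function('f')(D) = D
Add(g, Mul(-1, Function('f')(Function('o')(3)))) = Add(Rational(-596, 3), Mul(-1, 3)) = Add(Rational(-596, 3), -3) = Rational(-605, 3)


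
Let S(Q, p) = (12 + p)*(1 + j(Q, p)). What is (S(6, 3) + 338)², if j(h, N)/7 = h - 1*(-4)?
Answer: 1968409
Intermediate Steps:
j(h, N) = 28 + 7*h (j(h, N) = 7*(h - 1*(-4)) = 7*(h + 4) = 7*(4 + h) = 28 + 7*h)
S(Q, p) = (12 + p)*(29 + 7*Q) (S(Q, p) = (12 + p)*(1 + (28 + 7*Q)) = (12 + p)*(29 + 7*Q))
(S(6, 3) + 338)² = ((348 + 3 + 84*6 + 7*3*(4 + 6)) + 338)² = ((348 + 3 + 504 + 7*3*10) + 338)² = ((348 + 3 + 504 + 210) + 338)² = (1065 + 338)² = 1403² = 1968409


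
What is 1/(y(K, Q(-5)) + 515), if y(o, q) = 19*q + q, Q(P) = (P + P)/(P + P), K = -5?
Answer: 1/535 ≈ 0.0018692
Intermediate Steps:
Q(P) = 1 (Q(P) = (2*P)/((2*P)) = (2*P)*(1/(2*P)) = 1)
y(o, q) = 20*q
1/(y(K, Q(-5)) + 515) = 1/(20*1 + 515) = 1/(20 + 515) = 1/535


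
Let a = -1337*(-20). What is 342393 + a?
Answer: 369133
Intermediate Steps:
a = 26740
342393 + a = 342393 + 26740 = 369133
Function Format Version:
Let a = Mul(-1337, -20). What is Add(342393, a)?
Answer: 369133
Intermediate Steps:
a = 26740
Add(342393, a) = Add(342393, 26740) = 369133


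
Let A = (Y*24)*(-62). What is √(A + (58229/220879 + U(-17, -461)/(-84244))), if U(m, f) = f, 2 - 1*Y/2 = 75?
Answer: √18805424762363078482425517/9303865238 ≈ 466.10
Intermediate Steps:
Y = -146 (Y = 4 - 2*75 = 4 - 150 = -146)
A = 217248 (A = -146*24*(-62) = -3504*(-62) = 217248)
√(A + (58229/220879 + U(-17, -461)/(-84244))) = √(217248 + (58229/220879 - 461/(-84244))) = √(217248 + (58229*(1/220879) - 461*(-1/84244))) = √(217248 + (58229/220879 + 461/84244)) = √(217248 + 5007269095/18607730476) = √(4042497237719143/18607730476) = √18805424762363078482425517/9303865238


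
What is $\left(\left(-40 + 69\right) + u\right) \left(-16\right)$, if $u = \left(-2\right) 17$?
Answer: $80$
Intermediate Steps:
$u = -34$
$\left(\left(-40 + 69\right) + u\right) \left(-16\right) = \left(\left(-40 + 69\right) - 34\right) \left(-16\right) = \left(29 - 34\right) \left(-16\right) = \left(-5\right) \left(-16\right) = 80$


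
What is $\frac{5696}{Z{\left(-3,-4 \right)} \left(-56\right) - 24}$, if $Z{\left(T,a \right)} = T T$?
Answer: $- \frac{356}{33} \approx -10.788$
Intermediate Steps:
$Z{\left(T,a \right)} = T^{2}$
$\frac{5696}{Z{\left(-3,-4 \right)} \left(-56\right) - 24} = \frac{5696}{\left(-3\right)^{2} \left(-56\right) - 24} = \frac{5696}{9 \left(-56\right) - 24} = \frac{5696}{-504 - 24} = \frac{5696}{-528} = 5696 \left(- \frac{1}{528}\right) = - \frac{356}{33}$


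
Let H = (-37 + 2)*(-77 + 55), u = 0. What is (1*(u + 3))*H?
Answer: 2310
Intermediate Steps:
H = 770 (H = -35*(-22) = 770)
(1*(u + 3))*H = (1*(0 + 3))*770 = (1*3)*770 = 3*770 = 2310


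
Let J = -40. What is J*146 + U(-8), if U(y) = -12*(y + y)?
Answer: -5648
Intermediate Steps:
U(y) = -24*y
J*146 + U(-8) = -40*146 - 24*(-8) = -5840 + 192 = -5648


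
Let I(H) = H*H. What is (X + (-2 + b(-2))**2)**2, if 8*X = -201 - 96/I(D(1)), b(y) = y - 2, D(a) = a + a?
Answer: 3969/64 ≈ 62.016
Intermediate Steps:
D(a) = 2*a
I(H) = H**2
b(y) = -2 + y
X = -225/8 (X = (-201 - 96/((2*1)**2))/8 = (-201 - 96/(2**2))/8 = (-201 - 96/4)/8 = (-201 - 1*24)/8 = (-201 - 24)/8 = (1/8)*(-225) = -225/8 ≈ -28.125)
(X + (-2 + b(-2))**2)**2 = (-225/8 + (-2 + (-2 - 2))**2)**2 = (-225/8 + (-2 - 4)**2)**2 = (-225/8 + (-6)**2)**2 = (-225/8 + 36)**2 = (63/8)**2 = 3969/64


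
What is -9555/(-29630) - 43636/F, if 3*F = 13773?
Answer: -249813535/27206266 ≈ -9.1822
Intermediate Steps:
F = 4591 (F = (1/3)*13773 = 4591)
-9555/(-29630) - 43636/F = -9555/(-29630) - 43636/4591 = -9555*(-1/29630) - 43636*1/4591 = 1911/5926 - 43636/4591 = -249813535/27206266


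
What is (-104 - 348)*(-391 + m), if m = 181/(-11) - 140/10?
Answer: 2095472/11 ≈ 1.9050e+5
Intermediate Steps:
m = -335/11 (m = 181*(-1/11) - 140*⅒ = -181/11 - 14 = -335/11 ≈ -30.455)
(-104 - 348)*(-391 + m) = (-104 - 348)*(-391 - 335/11) = -452*(-4636/11) = 2095472/11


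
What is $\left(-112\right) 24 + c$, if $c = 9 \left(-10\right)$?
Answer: $-2778$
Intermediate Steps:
$c = -90$
$\left(-112\right) 24 + c = \left(-112\right) 24 - 90 = -2688 - 90 = -2778$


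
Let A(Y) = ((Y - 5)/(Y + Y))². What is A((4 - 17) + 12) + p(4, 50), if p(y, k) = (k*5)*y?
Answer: 1009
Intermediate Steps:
p(y, k) = 5*k*y (p(y, k) = (5*k)*y = 5*k*y)
A(Y) = (-5 + Y)²/(4*Y²) (A(Y) = ((-5 + Y)/((2*Y)))² = ((-5 + Y)*(1/(2*Y)))² = ((-5 + Y)/(2*Y))² = (-5 + Y)²/(4*Y²))
A((4 - 17) + 12) + p(4, 50) = (-5 + ((4 - 17) + 12))²/(4*((4 - 17) + 12)²) + 5*50*4 = (-5 + (-13 + 12))²/(4*(-13 + 12)²) + 1000 = (¼)*(-5 - 1)²/(-1)² + 1000 = (¼)*1*(-6)² + 1000 = (¼)*1*36 + 1000 = 9 + 1000 = 1009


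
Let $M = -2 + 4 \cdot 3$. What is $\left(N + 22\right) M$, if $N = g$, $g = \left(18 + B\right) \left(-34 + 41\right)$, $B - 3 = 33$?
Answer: $4000$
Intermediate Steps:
$B = 36$ ($B = 3 + 33 = 36$)
$g = 378$ ($g = \left(18 + 36\right) \left(-34 + 41\right) = 54 \cdot 7 = 378$)
$N = 378$
$M = 10$ ($M = -2 + 12 = 10$)
$\left(N + 22\right) M = \left(378 + 22\right) 10 = 400 \cdot 10 = 4000$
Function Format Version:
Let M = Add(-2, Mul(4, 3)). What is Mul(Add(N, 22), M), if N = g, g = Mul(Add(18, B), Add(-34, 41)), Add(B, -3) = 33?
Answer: 4000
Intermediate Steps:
B = 36 (B = Add(3, 33) = 36)
g = 378 (g = Mul(Add(18, 36), Add(-34, 41)) = Mul(54, 7) = 378)
N = 378
M = 10 (M = Add(-2, 12) = 10)
Mul(Add(N, 22), M) = Mul(Add(378, 22), 10) = Mul(400, 10) = 4000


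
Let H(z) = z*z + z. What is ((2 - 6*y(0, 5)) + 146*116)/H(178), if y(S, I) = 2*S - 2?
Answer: 8475/15931 ≈ 0.53198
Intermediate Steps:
y(S, I) = -2 + 2*S
H(z) = z + z² (H(z) = z² + z = z + z²)
((2 - 6*y(0, 5)) + 146*116)/H(178) = ((2 - 6*(-2 + 2*0)) + 146*116)/((178*(1 + 178))) = ((2 - 6*(-2 + 0)) + 16936)/((178*179)) = ((2 - 6*(-2)) + 16936)/31862 = ((2 - 1*(-12)) + 16936)*(1/31862) = ((2 + 12) + 16936)*(1/31862) = (14 + 16936)*(1/31862) = 16950*(1/31862) = 8475/15931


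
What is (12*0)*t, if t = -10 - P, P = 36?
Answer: 0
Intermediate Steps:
t = -46 (t = -10 - 1*36 = -10 - 36 = -46)
(12*0)*t = (12*0)*(-46) = 0*(-46) = 0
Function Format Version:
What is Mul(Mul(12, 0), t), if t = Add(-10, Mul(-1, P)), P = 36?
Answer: 0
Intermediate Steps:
t = -46 (t = Add(-10, Mul(-1, 36)) = Add(-10, -36) = -46)
Mul(Mul(12, 0), t) = Mul(Mul(12, 0), -46) = Mul(0, -46) = 0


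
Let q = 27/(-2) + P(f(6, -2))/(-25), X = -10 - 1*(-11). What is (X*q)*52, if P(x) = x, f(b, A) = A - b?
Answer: -17134/25 ≈ -685.36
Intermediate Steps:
X = 1 (X = -10 + 11 = 1)
q = -659/50 (q = 27/(-2) + (-2 - 1*6)/(-25) = 27*(-½) + (-2 - 6)*(-1/25) = -27/2 - 8*(-1/25) = -27/2 + 8/25 = -659/50 ≈ -13.180)
(X*q)*52 = (1*(-659/50))*52 = -659/50*52 = -17134/25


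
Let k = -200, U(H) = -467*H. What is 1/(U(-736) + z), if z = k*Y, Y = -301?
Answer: 1/403912 ≈ 2.4758e-6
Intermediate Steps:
z = 60200 (z = -200*(-301) = 60200)
1/(U(-736) + z) = 1/(-467*(-736) + 60200) = 1/(343712 + 60200) = 1/403912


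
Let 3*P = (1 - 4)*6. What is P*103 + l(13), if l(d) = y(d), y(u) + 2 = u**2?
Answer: -451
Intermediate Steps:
y(u) = -2 + u**2
P = -6 (P = ((1 - 4)*6)/3 = (-3*6)/3 = (1/3)*(-18) = -6)
l(d) = -2 + d**2
P*103 + l(13) = -6*103 + (-2 + 13**2) = -618 + (-2 + 169) = -618 + 167 = -451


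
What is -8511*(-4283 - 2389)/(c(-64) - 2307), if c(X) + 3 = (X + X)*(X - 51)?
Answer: 28392696/6205 ≈ 4575.8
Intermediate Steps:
c(X) = -3 + 2*X*(-51 + X) (c(X) = -3 + (X + X)*(X - 51) = -3 + (2*X)*(-51 + X) = -3 + 2*X*(-51 + X))
-8511*(-4283 - 2389)/(c(-64) - 2307) = -8511*(-4283 - 2389)/((-3 - 102*(-64) + 2*(-64)²) - 2307) = -8511*(-6672/((-3 + 6528 + 2*4096) - 2307)) = -8511*(-6672/((-3 + 6528 + 8192) - 2307)) = -8511*(-6672/(14717 - 2307)) = -8511/(12410*(-1/6672)) = -8511/(-6205/3336) = -8511*(-3336/6205) = 28392696/6205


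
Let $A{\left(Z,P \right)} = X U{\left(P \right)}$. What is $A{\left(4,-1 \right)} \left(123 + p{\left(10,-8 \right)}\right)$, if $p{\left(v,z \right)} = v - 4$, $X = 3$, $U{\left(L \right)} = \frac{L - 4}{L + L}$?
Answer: $\frac{1935}{2} \approx 967.5$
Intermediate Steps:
$U{\left(L \right)} = \frac{-4 + L}{2 L}$
$A{\left(Z,P \right)} = \frac{3 \left(-4 + P\right)}{2 P}$ ($A{\left(Z,P \right)} = 3 \frac{-4 + P}{2 P} = \frac{3 \left(-4 + P\right)}{2 P}$)
$p{\left(v,z \right)} = -4 + v$
$A{\left(4,-1 \right)} \left(123 + p{\left(10,-8 \right)}\right) = \left(\frac{3}{2} - \frac{6}{-1}\right) \left(123 + \left(-4 + 10\right)\right) = \left(\frac{3}{2} - -6\right) \left(123 + 6\right) = \left(\frac{3}{2} + 6\right) 129 = \frac{15}{2} \cdot 129 = \frac{1935}{2}$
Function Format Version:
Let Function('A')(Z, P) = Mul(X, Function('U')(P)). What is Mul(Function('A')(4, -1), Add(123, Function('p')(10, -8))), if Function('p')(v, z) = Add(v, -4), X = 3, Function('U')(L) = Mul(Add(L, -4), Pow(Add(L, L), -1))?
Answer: Rational(1935, 2) ≈ 967.50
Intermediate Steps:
Function('U')(L) = Mul(Rational(1, 2), Pow(L, -1), Add(-4, L)) (Function('U')(L) = Mul(Add(-4, L), Pow(Mul(2, L), -1)) = Mul(Add(-4, L), Mul(Rational(1, 2), Pow(L, -1))) = Mul(Rational(1, 2), Pow(L, -1), Add(-4, L)))
Function('A')(Z, P) = Mul(Rational(3, 2), Pow(P, -1), Add(-4, P)) (Function('A')(Z, P) = Mul(3, Mul(Rational(1, 2), Pow(P, -1), Add(-4, P))) = Mul(Rational(3, 2), Pow(P, -1), Add(-4, P)))
Function('p')(v, z) = Add(-4, v)
Mul(Function('A')(4, -1), Add(123, Function('p')(10, -8))) = Mul(Add(Rational(3, 2), Mul(-6, Pow(-1, -1))), Add(123, Add(-4, 10))) = Mul(Add(Rational(3, 2), Mul(-6, -1)), Add(123, 6)) = Mul(Add(Rational(3, 2), 6), 129) = Mul(Rational(15, 2), 129) = Rational(1935, 2)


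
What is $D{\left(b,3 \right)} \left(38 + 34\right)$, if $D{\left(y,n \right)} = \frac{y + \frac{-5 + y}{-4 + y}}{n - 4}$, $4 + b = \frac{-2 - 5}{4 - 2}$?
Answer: $\frac{10620}{23} \approx 461.74$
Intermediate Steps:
$b = - \frac{15}{2}$ ($b = -4 + \frac{-2 - 5}{4 - 2} = -4 - \frac{7}{2} = - \frac{15}{2} \approx -7.5$)
$D{\left(y,n \right)} = \frac{y + \frac{-5 + y}{-4 + y}}{-4 + n}$
$D{\left(b,3 \right)} \left(38 + 34\right) = \frac{-5 + \left(- \frac{15}{2}\right)^{2} - - \frac{45}{2}}{16 - 12 - -30 + 3 \left(- \frac{15}{2}\right)} \left(38 + 34\right) = \frac{-5 + \frac{225}{4} + \frac{45}{2}}{16 - 12 + 30 - \frac{45}{2}} \cdot 72 = \frac{1}{\frac{23}{2}} \cdot \frac{295}{4} \cdot 72 = \frac{2}{23} \cdot \frac{295}{4} \cdot 72 = \frac{295}{46} \cdot 72 = \frac{10620}{23}$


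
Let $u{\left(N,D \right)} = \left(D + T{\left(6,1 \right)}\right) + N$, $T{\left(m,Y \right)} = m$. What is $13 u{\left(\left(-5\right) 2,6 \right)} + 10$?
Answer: $36$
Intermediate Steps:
$u{\left(N,D \right)} = 6 + D + N$ ($u{\left(N,D \right)} = \left(D + 6\right) + N = \left(6 + D\right) + N = 6 + D + N$)
$13 u{\left(\left(-5\right) 2,6 \right)} + 10 = 13 \left(6 + 6 - 10\right) + 10 = 13 \cdot 2 + 10 = 26 + 10 = 36$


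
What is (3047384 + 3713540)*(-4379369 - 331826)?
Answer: -31852031344180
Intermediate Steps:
(3047384 + 3713540)*(-4379369 - 331826) = 6760924*(-4711195) = -31852031344180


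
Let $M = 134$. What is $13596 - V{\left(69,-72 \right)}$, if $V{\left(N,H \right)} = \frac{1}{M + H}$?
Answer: $\frac{842951}{62} \approx 13596.0$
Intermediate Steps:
$V{\left(N,H \right)} = \frac{1}{134 + H}$
$13596 - V{\left(69,-72 \right)} = 13596 - \frac{1}{134 - 72} = 13596 - \frac{1}{62} = \frac{842951}{62}$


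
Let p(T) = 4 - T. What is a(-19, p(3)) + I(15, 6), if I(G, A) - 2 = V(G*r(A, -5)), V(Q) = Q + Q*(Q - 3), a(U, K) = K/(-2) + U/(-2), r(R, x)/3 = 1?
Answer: 1946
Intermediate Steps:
r(R, x) = 3 (r(R, x) = 3*1 = 3)
a(U, K) = -K/2 - U/2 (a(U, K) = K*(-1/2) + U*(-1/2) = -K/2 - U/2)
V(Q) = Q + Q*(-3 + Q)
I(G, A) = 2 + 3*G*(-2 + 3*G) (I(G, A) = 2 + (G*3)*(-2 + G*3) = 2 + (3*G)*(-2 + 3*G) = 2 + 3*G*(-2 + 3*G))
a(-19, p(3)) + I(15, 6) = (-(4 - 1*3)/2 - 1/2*(-19)) + (2 + 3*15*(-2 + 3*15)) = (-(4 - 3)/2 + 19/2) + (2 + 3*15*(-2 + 45)) = (-1/2*1 + 19/2) + (2 + 3*15*43) = (-1/2 + 19/2) + (2 + 1935) = 9 + 1937 = 1946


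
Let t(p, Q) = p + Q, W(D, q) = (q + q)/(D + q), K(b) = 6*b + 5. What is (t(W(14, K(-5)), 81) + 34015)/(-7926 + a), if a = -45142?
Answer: -187553/291874 ≈ -0.64258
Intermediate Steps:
K(b) = 5 + 6*b
W(D, q) = 2*q/(D + q) (W(D, q) = (2*q)/(D + q) = 2*q/(D + q))
t(p, Q) = Q + p
(t(W(14, K(-5)), 81) + 34015)/(-7926 + a) = ((81 + 2*(5 + 6*(-5))/(14 + (5 + 6*(-5)))) + 34015)/(-7926 - 45142) = ((81 + 2*(5 - 30)/(14 + (5 - 30))) + 34015)/(-53068) = ((81 + 2*(-25)/(14 - 25)) + 34015)*(-1/53068) = ((81 + 2*(-25)/(-11)) + 34015)*(-1/53068) = ((81 + 2*(-25)*(-1/11)) + 34015)*(-1/53068) = ((81 + 50/11) + 34015)*(-1/53068) = (941/11 + 34015)*(-1/53068) = (375106/11)*(-1/53068) = -187553/291874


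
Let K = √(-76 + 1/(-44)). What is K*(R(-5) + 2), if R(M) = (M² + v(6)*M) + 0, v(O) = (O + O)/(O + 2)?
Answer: 39*I*√36795/44 ≈ 170.02*I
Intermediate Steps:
v(O) = 2*O/(2 + O) (v(O) = (2*O)/(2 + O) = 2*O/(2 + O))
K = I*√36795/22 (K = √(-76 - 1/44) = √(-3345/44) = I*√36795/22 ≈ 8.7191*I)
R(M) = M² + 3*M/2 (R(M) = (M² + (2*6/(2 + 6))*M) + 0 = (M² + (2*6/8)*M) + 0 = (M² + (2*6*(⅛))*M) + 0 = (M² + 3*M/2) + 0 = M² + 3*M/2)
K*(R(-5) + 2) = (I*√36795/22)*((½)*(-5)*(3 + 2*(-5)) + 2) = (I*√36795/22)*((½)*(-5)*(3 - 10) + 2) = (I*√36795/22)*((½)*(-5)*(-7) + 2) = (I*√36795/22)*(35/2 + 2) = (I*√36795/22)*(39/2) = 39*I*√36795/44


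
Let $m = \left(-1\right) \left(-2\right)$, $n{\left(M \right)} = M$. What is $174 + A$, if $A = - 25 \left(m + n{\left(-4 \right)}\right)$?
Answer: $224$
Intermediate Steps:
$m = 2$
$A = 50$ ($A = - 25 \left(2 - 4\right) = \left(-25\right) \left(-2\right) = 50$)
$174 + A = 174 + 50 = 224$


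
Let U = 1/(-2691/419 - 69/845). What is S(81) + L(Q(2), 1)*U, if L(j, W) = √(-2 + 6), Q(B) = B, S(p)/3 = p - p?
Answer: -354055/1151403 ≈ -0.30750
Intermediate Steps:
S(p) = 0 (S(p) = 3*(p - p) = 3*0 = 0)
U = -354055/2302806 (U = 1/(-2691*1/419 - 69*1/845) = 1/(-2691/419 - 69/845) = 1/(-2302806/354055) = -354055/2302806 ≈ -0.15375)
L(j, W) = 2 (L(j, W) = √4 = 2)
S(81) + L(Q(2), 1)*U = 0 + 2*(-354055/2302806) = 0 - 354055/1151403 = -354055/1151403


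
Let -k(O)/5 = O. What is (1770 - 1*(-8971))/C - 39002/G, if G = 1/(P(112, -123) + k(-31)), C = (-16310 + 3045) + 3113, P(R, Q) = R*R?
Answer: -5028147523237/10152 ≈ -4.9529e+8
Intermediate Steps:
P(R, Q) = R²
k(O) = -5*O
C = -10152 (C = -13265 + 3113 = -10152)
G = 1/12699 (G = 1/(112² - 5*(-31)) = 1/(12544 + 155) = 1/12699 ≈ 7.8746e-5)
(1770 - 1*(-8971))/C - 39002/G = (1770 - 1*(-8971))/(-10152) - 39002/1/12699 = (1770 + 8971)*(-1/10152) - 39002*12699 = 10741*(-1/10152) - 495286398 = -10741/10152 - 495286398 = -5028147523237/10152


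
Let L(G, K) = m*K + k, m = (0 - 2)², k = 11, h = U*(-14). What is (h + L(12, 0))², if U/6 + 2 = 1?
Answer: 9025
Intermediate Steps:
U = -6 (U = -12 + 6*1 = -12 + 6 = -6)
h = 84 (h = -6*(-14) = 84)
m = 4 (m = (-2)² = 4)
L(G, K) = 11 + 4*K (L(G, K) = 4*K + 11 = 11 + 4*K)
(h + L(12, 0))² = (84 + (11 + 4*0))² = (84 + (11 + 0))² = (84 + 11)² = 95² = 9025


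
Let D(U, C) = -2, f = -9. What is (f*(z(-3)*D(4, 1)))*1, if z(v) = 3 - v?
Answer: 108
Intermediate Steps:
(f*(z(-3)*D(4, 1)))*1 = -9*(3 - 1*(-3))*(-2)*1 = -9*(3 + 3)*(-2)*1 = -54*(-2)*1 = -9*(-12)*1 = 108*1 = 108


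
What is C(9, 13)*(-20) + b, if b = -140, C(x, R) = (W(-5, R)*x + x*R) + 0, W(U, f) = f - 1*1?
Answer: -4640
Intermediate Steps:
W(U, f) = -1 + f (W(U, f) = f - 1 = -1 + f)
C(x, R) = R*x + x*(-1 + R) (C(x, R) = ((-1 + R)*x + x*R) + 0 = (x*(-1 + R) + R*x) + 0 = (R*x + x*(-1 + R)) + 0 = R*x + x*(-1 + R))
C(9, 13)*(-20) + b = (9*(-1 + 2*13))*(-20) - 140 = (9*(-1 + 26))*(-20) - 140 = (9*25)*(-20) - 140 = 225*(-20) - 140 = -4500 - 140 = -4640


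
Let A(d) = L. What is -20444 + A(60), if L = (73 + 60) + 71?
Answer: -20240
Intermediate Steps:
L = 204 (L = 133 + 71 = 204)
A(d) = 204
-20444 + A(60) = -20444 + 204 = -20240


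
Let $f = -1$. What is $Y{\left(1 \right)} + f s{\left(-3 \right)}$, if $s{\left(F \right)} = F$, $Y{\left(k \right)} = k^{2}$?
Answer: $4$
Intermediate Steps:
$Y{\left(1 \right)} + f s{\left(-3 \right)} = 1^{2} - -3 = 1 + 3 = 4$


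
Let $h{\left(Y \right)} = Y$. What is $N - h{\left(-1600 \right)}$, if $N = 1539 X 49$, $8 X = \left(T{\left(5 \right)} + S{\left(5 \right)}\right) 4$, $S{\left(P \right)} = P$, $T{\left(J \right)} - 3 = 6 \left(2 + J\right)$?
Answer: $1886875$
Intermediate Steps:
$T{\left(J \right)} = 15 + 6 J$ ($T{\left(J \right)} = 3 + 6 \left(2 + J\right) = 3 + \left(12 + 6 J\right) = 15 + 6 J$)
$X = 25$ ($X = \frac{\left(\left(15 + 6 \cdot 5\right) + 5\right) 4}{8} = \frac{\left(\left(15 + 30\right) + 5\right) 4}{8} = \frac{\left(45 + 5\right) 4}{8} = \frac{50 \cdot 4}{8} = \frac{1}{8} \cdot 200 = 25$)
$N = 1885275$ ($N = 1539 \cdot 25 \cdot 49 = 1539 \cdot 1225 = 1885275$)
$N - h{\left(-1600 \right)} = 1885275 - -1600 = 1885275 + 1600 = 1886875$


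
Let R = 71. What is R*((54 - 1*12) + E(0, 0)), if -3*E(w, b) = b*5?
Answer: 2982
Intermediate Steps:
E(w, b) = -5*b/3 (E(w, b) = -b*5/3 = -5*b/3)
R*((54 - 1*12) + E(0, 0)) = 71*((54 - 1*12) - 5/3*0) = 71*((54 - 12) + 0) = 71*(42 + 0) = 71*42 = 2982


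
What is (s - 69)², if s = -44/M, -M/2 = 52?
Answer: 3179089/676 ≈ 4702.8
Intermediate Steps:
M = -104 (M = -2*52 = -104)
s = 11/26 (s = -44/(-104) = -44*(-1/104) = 11/26 ≈ 0.42308)
(s - 69)² = (11/26 - 69)² = (-1783/26)² = 3179089/676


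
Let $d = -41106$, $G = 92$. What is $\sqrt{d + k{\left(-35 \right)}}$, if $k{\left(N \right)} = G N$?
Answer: $i \sqrt{44326} \approx 210.54 i$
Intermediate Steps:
$k{\left(N \right)} = 92 N$
$\sqrt{d + k{\left(-35 \right)}} = \sqrt{-41106 + 92 \left(-35\right)} = \sqrt{-41106 - 3220} = \sqrt{-44326} = i \sqrt{44326}$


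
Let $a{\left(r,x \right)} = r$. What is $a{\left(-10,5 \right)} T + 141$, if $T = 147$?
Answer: $-1329$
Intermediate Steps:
$a{\left(-10,5 \right)} T + 141 = \left(-10\right) 147 + 141 = -1470 + 141 = -1329$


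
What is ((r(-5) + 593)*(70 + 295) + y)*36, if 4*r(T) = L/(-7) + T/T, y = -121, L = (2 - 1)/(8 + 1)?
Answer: 54536278/7 ≈ 7.7909e+6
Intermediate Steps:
L = 1/9 ≈ 0.11111
r(T) = 31/126 (r(T) = ((1/9)/(-7) + T/T)/4 = ((1/9)*(-1/7) + 1)/4 = (-1/63 + 1)/4 = (1/4)*(62/63) = 31/126)
((r(-5) + 593)*(70 + 295) + y)*36 = ((31/126 + 593)*(70 + 295) - 121)*36 = ((74749/126)*365 - 121)*36 = (27283385/126 - 121)*36 = (27268139/126)*36 = 54536278/7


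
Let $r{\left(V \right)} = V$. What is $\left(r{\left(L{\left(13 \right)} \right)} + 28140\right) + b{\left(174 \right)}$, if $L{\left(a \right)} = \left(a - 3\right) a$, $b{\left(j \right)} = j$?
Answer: $28444$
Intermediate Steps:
$L{\left(a \right)} = a \left(-3 + a\right)$ ($L{\left(a \right)} = \left(-3 + a\right) a = a \left(-3 + a\right)$)
$\left(r{\left(L{\left(13 \right)} \right)} + 28140\right) + b{\left(174 \right)} = \left(13 \left(-3 + 13\right) + 28140\right) + 174 = \left(13 \cdot 10 + 28140\right) + 174 = \left(130 + 28140\right) + 174 = 28270 + 174 = 28444$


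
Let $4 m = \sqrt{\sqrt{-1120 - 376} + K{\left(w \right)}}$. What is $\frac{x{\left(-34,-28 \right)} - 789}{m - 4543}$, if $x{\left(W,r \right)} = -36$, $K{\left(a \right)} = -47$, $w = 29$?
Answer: $\frac{825}{4543 - \frac{\sqrt{-47 + 2 i \sqrt{374}}}{4}} \approx 0.18162 + 7.3412 \cdot 10^{-5} i$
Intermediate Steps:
$m = \frac{\sqrt{-47 + 2 i \sqrt{374}}}{4}$ ($m = \frac{\sqrt{\sqrt{-1120 - 376} - 47}}{4} = \frac{\sqrt{\sqrt{-1496} - 47}}{4} = \frac{\sqrt{2 i \sqrt{374} - 47}}{4} = \frac{\sqrt{-47 + 2 i \sqrt{374}}}{4} \approx 0.65833 + 1.836 i$)
$\frac{x{\left(-34,-28 \right)} - 789}{m - 4543} = \frac{-36 - 789}{\frac{\sqrt{-47 + 2 i \sqrt{374}}}{4} - 4543} = - \frac{825}{-4543 + \frac{\sqrt{-47 + 2 i \sqrt{374}}}{4}}$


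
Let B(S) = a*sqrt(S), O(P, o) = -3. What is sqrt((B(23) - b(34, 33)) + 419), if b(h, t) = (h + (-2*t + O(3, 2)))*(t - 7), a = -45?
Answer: sqrt(1329 - 45*sqrt(23)) ≈ 33.364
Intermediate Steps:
B(S) = -45*sqrt(S)
b(h, t) = (-7 + t)*(-3 + h - 2*t) (b(h, t) = (h + (-2*t - 3))*(t - 7) = (h + (-3 - 2*t))*(-7 + t) = (-3 + h - 2*t)*(-7 + t) = (-7 + t)*(-3 + h - 2*t))
sqrt((B(23) - b(34, 33)) + 419) = sqrt((-45*sqrt(23) - (21 - 7*34 - 2*33**2 + 11*33 + 34*33)) + 419) = sqrt((-45*sqrt(23) - (21 - 238 - 2*1089 + 363 + 1122)) + 419) = sqrt((-45*sqrt(23) - (21 - 238 - 2178 + 363 + 1122)) + 419) = sqrt((-45*sqrt(23) - 1*(-910)) + 419) = sqrt((-45*sqrt(23) + 910) + 419) = sqrt((910 - 45*sqrt(23)) + 419) = sqrt(1329 - 45*sqrt(23))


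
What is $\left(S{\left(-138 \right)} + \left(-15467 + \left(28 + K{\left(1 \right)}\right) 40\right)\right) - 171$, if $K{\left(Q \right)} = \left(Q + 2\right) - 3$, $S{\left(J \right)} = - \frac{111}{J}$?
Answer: $- \frac{667791}{46} \approx -14517.0$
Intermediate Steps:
$K{\left(Q \right)} = -1 + Q$ ($K{\left(Q \right)} = \left(2 + Q\right) - 3 = -1 + Q$)
$\left(S{\left(-138 \right)} + \left(-15467 + \left(28 + K{\left(1 \right)}\right) 40\right)\right) - 171 = \left(- \frac{111}{-138} - \left(15467 - \left(28 + \left(-1 + 1\right)\right) 40\right)\right) - 171 = \left(\left(-111\right) \left(- \frac{1}{138}\right) - \left(15467 - \left(28 + 0\right) 40\right)\right) - 171 = \left(\frac{37}{46} + \left(-15467 + 28 \cdot 40\right)\right) - 171 = \left(\frac{37}{46} + \left(-15467 + 1120\right)\right) - 171 = \left(\frac{37}{46} - 14347\right) - 171 = - \frac{659925}{46} - 171 = - \frac{667791}{46}$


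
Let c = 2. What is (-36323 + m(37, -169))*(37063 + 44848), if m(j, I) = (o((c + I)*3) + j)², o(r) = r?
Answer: 14659857403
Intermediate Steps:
m(j, I) = (6 + j + 3*I)² (m(j, I) = ((2 + I)*3 + j)² = ((6 + 3*I) + j)² = (6 + j + 3*I)²)
(-36323 + m(37, -169))*(37063 + 44848) = (-36323 + (6 + 37 + 3*(-169))²)*(37063 + 44848) = (-36323 + (6 + 37 - 507)²)*81911 = (-36323 + (-464)²)*81911 = (-36323 + 215296)*81911 = 178973*81911 = 14659857403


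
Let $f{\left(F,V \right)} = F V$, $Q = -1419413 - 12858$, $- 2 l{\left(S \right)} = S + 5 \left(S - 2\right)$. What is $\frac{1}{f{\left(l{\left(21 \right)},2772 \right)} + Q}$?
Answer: $- \frac{1}{1593047} \approx -6.2773 \cdot 10^{-7}$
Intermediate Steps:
$l{\left(S \right)} = 5 - 3 S$ ($l{\left(S \right)} = - \frac{S + 5 \left(S - 2\right)}{2} = - \frac{S + 5 \left(-2 + S\right)}{2} = - \frac{S + \left(-10 + 5 S\right)}{2} = - \frac{-10 + 6 S}{2} = 5 - 3 S$)
$Q = -1432271$ ($Q = -1419413 - 12858 = -1432271$)
$\frac{1}{f{\left(l{\left(21 \right)},2772 \right)} + Q} = \frac{1}{\left(5 - 63\right) 2772 - 1432271} = \frac{1}{\left(-58\right) 2772 - 1432271} = \frac{1}{-160776 - 1432271} = \frac{1}{-1593047} = - \frac{1}{1593047}$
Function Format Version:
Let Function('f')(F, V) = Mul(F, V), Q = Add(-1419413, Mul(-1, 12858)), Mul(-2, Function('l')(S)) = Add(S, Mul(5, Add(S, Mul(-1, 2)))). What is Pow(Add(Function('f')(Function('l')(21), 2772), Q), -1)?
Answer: Rational(-1, 1593047) ≈ -6.2773e-7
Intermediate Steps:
Function('l')(S) = Add(5, Mul(-3, S)) (Function('l')(S) = Mul(Rational(-1, 2), Add(S, Mul(5, Add(S, Mul(-1, 2))))) = Mul(Rational(-1, 2), Add(S, Mul(5, Add(S, -2)))) = Mul(Rational(-1, 2), Add(S, Mul(5, Add(-2, S)))) = Mul(Rational(-1, 2), Add(S, Add(-10, Mul(5, S)))) = Mul(Rational(-1, 2), Add(-10, Mul(6, S))) = Add(5, Mul(-3, S)))
Q = -1432271 (Q = Add(-1419413, -12858) = -1432271)
Pow(Add(Function('f')(Function('l')(21), 2772), Q), -1) = Pow(Add(Mul(Add(5, Mul(-3, 21)), 2772), -1432271), -1) = Pow(Add(Mul(Add(5, -63), 2772), -1432271), -1) = Pow(Add(Mul(-58, 2772), -1432271), -1) = Pow(Add(-160776, -1432271), -1) = Pow(-1593047, -1) = Rational(-1, 1593047)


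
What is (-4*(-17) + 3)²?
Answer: 5041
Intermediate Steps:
(-4*(-17) + 3)² = (68 + 3)² = 71² = 5041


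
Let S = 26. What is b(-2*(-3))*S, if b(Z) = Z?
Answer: 156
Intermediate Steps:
b(-2*(-3))*S = -2*(-3)*26 = 6*26 = 156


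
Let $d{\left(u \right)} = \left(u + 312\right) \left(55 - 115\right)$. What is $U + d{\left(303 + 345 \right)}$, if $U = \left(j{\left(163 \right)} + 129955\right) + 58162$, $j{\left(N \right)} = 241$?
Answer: $130758$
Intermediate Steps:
$d{\left(u \right)} = -18720 - 60 u$ ($d{\left(u \right)} = \left(312 + u\right) \left(-60\right) = -18720 - 60 u$)
$U = 188358$ ($U = \left(241 + 129955\right) + 58162 = 130196 + 58162 = 188358$)
$U + d{\left(303 + 345 \right)} = 188358 - \left(18720 + 60 \left(303 + 345\right)\right) = 188358 - 57600 = 130758$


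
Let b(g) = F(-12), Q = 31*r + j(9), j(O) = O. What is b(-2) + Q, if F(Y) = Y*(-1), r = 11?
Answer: 362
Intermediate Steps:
Q = 350 (Q = 31*11 + 9 = 341 + 9 = 350)
F(Y) = -Y
b(g) = 12 (b(g) = -1*(-12) = 12)
b(-2) + Q = 12 + 350 = 362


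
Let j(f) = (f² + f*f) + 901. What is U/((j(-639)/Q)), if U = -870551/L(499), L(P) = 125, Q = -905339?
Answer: 788143771789/102192875 ≈ 7712.3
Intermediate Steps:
j(f) = 901 + 2*f² (j(f) = (f² + f²) + 901 = 2*f² + 901 = 901 + 2*f²)
U = -870551/125 ≈ -6964.4
U/((j(-639)/Q)) = -870551*(-905339/(901 + 2*(-639)²))/125 = -870551*(-905339/(901 + 2*408321))/125 = -870551*(-905339/(901 + 816642))/125 = -870551/(125*(817543*(-1/905339))) = -870551/(125*(-817543/905339)) = -870551/125*(-905339/817543) = 788143771789/102192875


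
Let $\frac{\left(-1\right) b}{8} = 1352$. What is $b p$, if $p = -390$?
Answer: $4218240$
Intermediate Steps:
$b = -10816$ ($b = \left(-8\right) 1352 = -10816$)
$b p = \left(-10816\right) \left(-390\right) = 4218240$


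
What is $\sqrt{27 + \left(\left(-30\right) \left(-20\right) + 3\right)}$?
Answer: $3 \sqrt{70} \approx 25.1$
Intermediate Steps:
$\sqrt{27 + \left(\left(-30\right) \left(-20\right) + 3\right)} = \sqrt{27 + \left(600 + 3\right)} = \sqrt{27 + 603} = \sqrt{630} = 3 \sqrt{70}$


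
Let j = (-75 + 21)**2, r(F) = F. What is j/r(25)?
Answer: 2916/25 ≈ 116.64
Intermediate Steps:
j = 2916 (j = (-54)**2 = 2916)
j/r(25) = 2916/25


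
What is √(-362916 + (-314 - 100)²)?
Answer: 12*I*√1330 ≈ 437.63*I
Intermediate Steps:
√(-362916 + (-314 - 100)²) = √(-362916 + (-414)²) = √(-362916 + 171396) = √(-191520) = 12*I*√1330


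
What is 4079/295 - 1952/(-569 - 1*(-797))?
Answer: 88543/16815 ≈ 5.2657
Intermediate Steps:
4079/295 - 1952/(-569 - 1*(-797)) = 4079*(1/295) - 1952/(-569 + 797) = 4079/295 - 1952/228 = 4079/295 - 1952*1/228 = 4079/295 - 488/57 = 88543/16815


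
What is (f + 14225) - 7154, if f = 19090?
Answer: 26161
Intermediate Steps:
(f + 14225) - 7154 = (19090 + 14225) - 7154 = 33315 - 7154 = 26161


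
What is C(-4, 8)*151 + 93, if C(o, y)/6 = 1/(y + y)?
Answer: 1197/8 ≈ 149.63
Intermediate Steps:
C(o, y) = 3/y (C(o, y) = 6/(y + y) = 6/((2*y)) = 6*(1/(2*y)) = 3/y)
C(-4, 8)*151 + 93 = (3/8)*151 + 93 = 453/8 + 93 = 1197/8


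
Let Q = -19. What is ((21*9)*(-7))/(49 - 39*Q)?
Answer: -1323/790 ≈ -1.6747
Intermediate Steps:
((21*9)*(-7))/(49 - 39*Q) = ((21*9)*(-7))/(49 - 39*(-19)) = (189*(-7))/(49 + 741) = -1323/790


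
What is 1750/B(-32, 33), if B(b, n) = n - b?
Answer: 350/13 ≈ 26.923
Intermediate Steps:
1750/B(-32, 33) = 1750/(33 - 1*(-32)) = 1750/(33 + 32) = 1750/65 = 1750*(1/65) = 350/13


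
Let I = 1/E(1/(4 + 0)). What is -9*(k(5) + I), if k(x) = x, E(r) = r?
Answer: -81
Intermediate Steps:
I = 4 (I = 1/(1/(4 + 0)) = 1/(1/4) = 4)
-9*(k(5) + I) = -9*(5 + 4) = -9*9 = -81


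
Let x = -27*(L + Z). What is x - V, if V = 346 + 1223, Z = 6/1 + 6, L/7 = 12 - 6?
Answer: -3027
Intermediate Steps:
L = 42 (L = 7*(12 - 6) = 7*6 = 42)
Z = 12 (Z = 1*6 + 6 = 6 + 6 = 12)
V = 1569
x = -1458 (x = -27*(42 + 12) = -27*54 = -1458)
x - V = -1458 - 1*1569 = -1458 - 1569 = -3027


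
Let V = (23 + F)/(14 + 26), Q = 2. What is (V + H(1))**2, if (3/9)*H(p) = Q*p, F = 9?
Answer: 1156/25 ≈ 46.240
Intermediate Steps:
V = 4/5 (V = (23 + 9)/(14 + 26) = 32/40 = 32*(1/40) = 4/5 ≈ 0.80000)
H(p) = 6*p (H(p) = 3*(2*p) = 6*p)
(V + H(1))**2 = (4/5 + 6*1)**2 = (4/5 + 6)**2 = (34/5)**2 = 1156/25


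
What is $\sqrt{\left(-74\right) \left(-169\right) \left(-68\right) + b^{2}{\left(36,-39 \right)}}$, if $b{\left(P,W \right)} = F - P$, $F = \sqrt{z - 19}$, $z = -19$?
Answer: $\sqrt{-850408 + \left(-36 + i \sqrt{38}\right)^{2}} \approx 0.241 - 921.49 i$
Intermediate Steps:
$F = i \sqrt{38}$ ($F = \sqrt{-19 - 19} = \sqrt{-38} = i \sqrt{38} \approx 6.1644 i$)
$b{\left(P,W \right)} = - P + i \sqrt{38}$ ($b{\left(P,W \right)} = i \sqrt{38} - P = - P + i \sqrt{38}$)
$\sqrt{\left(-74\right) \left(-169\right) \left(-68\right) + b^{2}{\left(36,-39 \right)}} = \sqrt{\left(-74\right) \left(-169\right) \left(-68\right) + \left(\left(-1\right) 36 + i \sqrt{38}\right)^{2}} = \sqrt{12506 \left(-68\right) + \left(-36 + i \sqrt{38}\right)^{2}} = \sqrt{-850408 + \left(-36 + i \sqrt{38}\right)^{2}}$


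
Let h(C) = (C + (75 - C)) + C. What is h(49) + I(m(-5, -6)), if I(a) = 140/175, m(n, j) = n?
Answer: 624/5 ≈ 124.80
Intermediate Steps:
I(a) = ⅘ (I(a) = 140*(1/175) = ⅘)
h(C) = 75 + C
h(49) + I(m(-5, -6)) = (75 + 49) + ⅘ = 124 + ⅘ = 624/5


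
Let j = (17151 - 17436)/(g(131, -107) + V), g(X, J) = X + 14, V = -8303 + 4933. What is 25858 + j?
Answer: 5559489/215 ≈ 25858.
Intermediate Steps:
V = -3370
g(X, J) = 14 + X
j = 19/215 (j = (17151 - 17436)/((14 + 131) - 3370) = -285/(145 - 3370) = -285/(-3225) = -285*(-1/3225) = 19/215 ≈ 0.088372)
25858 + j = 25858 + 19/215 = 5559489/215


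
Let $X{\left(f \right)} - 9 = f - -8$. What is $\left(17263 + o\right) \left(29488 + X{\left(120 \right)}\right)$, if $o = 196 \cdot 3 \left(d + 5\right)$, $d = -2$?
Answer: $563674875$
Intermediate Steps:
$X{\left(f \right)} = 17 + f$ ($X{\left(f \right)} = 9 + \left(f - -8\right) = 9 + \left(f + 8\right) = 9 + \left(8 + f\right) = 17 + f$)
$o = 1764$ ($o = 196 \cdot 3 \left(-2 + 5\right) = 196 \cdot 3 \cdot 3 = 196 \cdot 9 = 1764$)
$\left(17263 + o\right) \left(29488 + X{\left(120 \right)}\right) = \left(17263 + 1764\right) \left(29488 + \left(17 + 120\right)\right) = 19027 \left(29488 + 137\right) = 19027 \cdot 29625 = 563674875$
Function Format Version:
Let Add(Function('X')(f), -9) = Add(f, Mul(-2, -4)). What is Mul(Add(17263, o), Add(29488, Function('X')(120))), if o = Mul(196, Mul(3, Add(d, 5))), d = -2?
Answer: 563674875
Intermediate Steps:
Function('X')(f) = Add(17, f) (Function('X')(f) = Add(9, Add(f, Mul(-2, -4))) = Add(9, Add(f, 8)) = Add(9, Add(8, f)) = Add(17, f))
o = 1764 (o = Mul(196, Mul(3, Add(-2, 5))) = Mul(196, Mul(3, 3)) = Mul(196, 9) = 1764)
Mul(Add(17263, o), Add(29488, Function('X')(120))) = Mul(Add(17263, 1764), Add(29488, Add(17, 120))) = Mul(19027, Add(29488, 137)) = Mul(19027, 29625) = 563674875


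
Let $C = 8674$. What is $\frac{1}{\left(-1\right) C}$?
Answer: $- \frac{1}{8674} \approx -0.00011529$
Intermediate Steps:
$\frac{1}{\left(-1\right) C} = \frac{1}{\left(-1\right) 8674} = \frac{1}{-8674} = - \frac{1}{8674}$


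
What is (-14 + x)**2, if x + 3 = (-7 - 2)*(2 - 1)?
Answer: 676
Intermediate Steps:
x = -12 (x = -3 + (-7 - 2)*(2 - 1) = -3 - 9*1 = -3 - 9 = -12)
(-14 + x)**2 = (-14 - 12)**2 = (-26)**2 = 676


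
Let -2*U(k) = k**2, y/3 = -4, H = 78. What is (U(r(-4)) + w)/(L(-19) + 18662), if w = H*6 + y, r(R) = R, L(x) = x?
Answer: 448/18643 ≈ 0.024030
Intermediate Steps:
y = -12 (y = 3*(-4) = -12)
U(k) = -k**2/2
w = 456 (w = 78*6 - 12 = 468 - 12 = 456)
(U(r(-4)) + w)/(L(-19) + 18662) = (-1/2*(-4)**2 + 456)/(-19 + 18662) = (-1/2*16 + 456)/18643 = (-8 + 456)*(1/18643) = 448*(1/18643) = 448/18643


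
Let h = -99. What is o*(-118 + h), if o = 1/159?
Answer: -217/159 ≈ -1.3648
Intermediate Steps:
o = 1/159 (o = 1*(1/159) = 1/159 ≈ 0.0062893)
o*(-118 + h) = (-118 - 99)/159 = (1/159)*(-217) = -217/159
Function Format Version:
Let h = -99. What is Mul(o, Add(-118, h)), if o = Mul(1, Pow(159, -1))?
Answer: Rational(-217, 159) ≈ -1.3648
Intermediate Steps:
o = Rational(1, 159) (o = Mul(1, Rational(1, 159)) = Rational(1, 159) ≈ 0.0062893)
Mul(o, Add(-118, h)) = Mul(Rational(1, 159), Add(-118, -99)) = Mul(Rational(1, 159), -217) = Rational(-217, 159)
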